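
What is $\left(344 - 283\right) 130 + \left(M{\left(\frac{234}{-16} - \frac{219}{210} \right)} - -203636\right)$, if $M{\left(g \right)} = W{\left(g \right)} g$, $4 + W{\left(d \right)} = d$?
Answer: $\frac{16610933609}{78400} \approx 2.1187 \cdot 10^{5}$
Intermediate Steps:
$W{\left(d \right)} = -4 + d$
$M{\left(g \right)} = g \left(-4 + g\right)$ ($M{\left(g \right)} = \left(-4 + g\right) g = g \left(-4 + g\right)$)
$\left(344 - 283\right) 130 + \left(M{\left(\frac{234}{-16} - \frac{219}{210} \right)} - -203636\right) = \left(344 - 283\right) 130 + \left(\left(\frac{234}{-16} - \frac{219}{210}\right) \left(-4 + \left(\frac{234}{-16} - \frac{219}{210}\right)\right) - -203636\right) = 61 \cdot 130 + \left(\left(234 \left(- \frac{1}{16}\right) - \frac{73}{70}\right) \left(-4 + \left(234 \left(- \frac{1}{16}\right) - \frac{73}{70}\right)\right) + 203636\right) = 7930 + \left(\left(- \frac{117}{8} - \frac{73}{70}\right) \left(-4 - \frac{4387}{280}\right) + 203636\right) = 7930 + \left(- \frac{4387 \left(-4 - \frac{4387}{280}\right)}{280} + 203636\right) = 7930 + \left(\left(- \frac{4387}{280}\right) \left(- \frac{5507}{280}\right) + 203636\right) = 7930 + \left(\frac{24159209}{78400} + 203636\right) = 7930 + \frac{15989221609}{78400} = \frac{16610933609}{78400}$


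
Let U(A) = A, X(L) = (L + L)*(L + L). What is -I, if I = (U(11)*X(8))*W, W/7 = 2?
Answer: -39424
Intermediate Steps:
X(L) = 4*L² (X(L) = (2*L)*(2*L) = 4*L²)
W = 14 (W = 7*2 = 14)
I = 39424 (I = (11*(4*8²))*14 = (11*(4*64))*14 = (11*256)*14 = 2816*14 = 39424)
-I = -1*39424 = -39424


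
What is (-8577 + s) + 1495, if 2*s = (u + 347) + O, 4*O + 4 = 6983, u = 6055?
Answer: -24069/8 ≈ -3008.6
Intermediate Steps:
O = 6979/4 (O = -1 + (¼)*6983 = -1 + 6983/4 = 6979/4 ≈ 1744.8)
s = 32587/8 (s = ((6055 + 347) + 6979/4)/2 = (6402 + 6979/4)/2 = (½)*(32587/4) = 32587/8 ≈ 4073.4)
(-8577 + s) + 1495 = (-8577 + 32587/8) + 1495 = -36029/8 + 1495 = -24069/8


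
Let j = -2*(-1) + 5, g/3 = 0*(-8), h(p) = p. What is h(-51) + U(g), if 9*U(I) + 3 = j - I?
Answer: -455/9 ≈ -50.556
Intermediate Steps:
g = 0 (g = 3*(0*(-8)) = 3*0 = 0)
j = 7 (j = 2 + 5 = 7)
U(I) = 4/9 - I/9 (U(I) = -1/3 + (7 - I)/9 = -1/3 + (7/9 - I/9) = 4/9 - I/9)
h(-51) + U(g) = -51 + (4/9 - 1/9*0) = -51 + (4/9 + 0) = -51 + 4/9 = -455/9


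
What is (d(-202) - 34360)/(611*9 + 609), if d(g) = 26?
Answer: -17167/3054 ≈ -5.6212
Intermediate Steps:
(d(-202) - 34360)/(611*9 + 609) = (26 - 34360)/(611*9 + 609) = -34334/(5499 + 609) = -34334/6108 = -34334*1/6108 = -17167/3054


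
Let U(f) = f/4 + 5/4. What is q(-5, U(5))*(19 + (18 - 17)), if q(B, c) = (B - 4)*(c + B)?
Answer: 450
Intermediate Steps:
U(f) = 5/4 + f/4 (U(f) = f*(1/4) + 5*(1/4) = f/4 + 5/4 = 5/4 + f/4)
q(B, c) = (-4 + B)*(B + c)
q(-5, U(5))*(19 + (18 - 17)) = ((-5)**2 - 4*(-5) - 4*(5/4 + (1/4)*5) - 5*(5/4 + (1/4)*5))*(19 + (18 - 17)) = (25 + 20 - 4*(5/4 + 5/4) - 5*(5/4 + 5/4))*(19 + 1) = (25 + 20 - 4*5/2 - 5*5/2)*20 = (25 + 20 - 10 - 25/2)*20 = (45/2)*20 = 450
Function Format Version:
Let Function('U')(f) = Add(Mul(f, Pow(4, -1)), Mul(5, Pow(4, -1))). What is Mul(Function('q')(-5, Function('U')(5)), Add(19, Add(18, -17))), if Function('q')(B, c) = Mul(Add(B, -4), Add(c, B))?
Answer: 450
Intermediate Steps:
Function('U')(f) = Add(Rational(5, 4), Mul(Rational(1, 4), f)) (Function('U')(f) = Add(Mul(f, Rational(1, 4)), Mul(5, Rational(1, 4))) = Add(Mul(Rational(1, 4), f), Rational(5, 4)) = Add(Rational(5, 4), Mul(Rational(1, 4), f)))
Function('q')(B, c) = Mul(Add(-4, B), Add(B, c))
Mul(Function('q')(-5, Function('U')(5)), Add(19, Add(18, -17))) = Mul(Add(Pow(-5, 2), Mul(-4, -5), Mul(-4, Add(Rational(5, 4), Mul(Rational(1, 4), 5))), Mul(-5, Add(Rational(5, 4), Mul(Rational(1, 4), 5)))), Add(19, Add(18, -17))) = Mul(Add(25, 20, Mul(-4, Add(Rational(5, 4), Rational(5, 4))), Mul(-5, Add(Rational(5, 4), Rational(5, 4)))), Add(19, 1)) = Mul(Add(25, 20, Mul(-4, Rational(5, 2)), Mul(-5, Rational(5, 2))), 20) = Mul(Add(25, 20, -10, Rational(-25, 2)), 20) = Mul(Rational(45, 2), 20) = 450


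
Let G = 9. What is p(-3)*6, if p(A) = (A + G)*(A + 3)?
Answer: 0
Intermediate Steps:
p(A) = (3 + A)*(9 + A) (p(A) = (A + 9)*(A + 3) = (9 + A)*(3 + A) = (3 + A)*(9 + A))
p(-3)*6 = (27 + (-3)² + 12*(-3))*6 = (27 + 9 - 36)*6 = 0*6 = 0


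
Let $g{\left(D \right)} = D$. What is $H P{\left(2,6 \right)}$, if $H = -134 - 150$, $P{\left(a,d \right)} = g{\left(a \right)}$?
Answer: $-568$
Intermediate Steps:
$P{\left(a,d \right)} = a$
$H = -284$
$H P{\left(2,6 \right)} = \left(-284\right) 2 = -568$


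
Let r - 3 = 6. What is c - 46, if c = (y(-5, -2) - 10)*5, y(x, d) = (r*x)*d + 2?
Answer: 364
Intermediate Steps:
r = 9 (r = 3 + 6 = 9)
y(x, d) = 2 + 9*d*x (y(x, d) = (9*x)*d + 2 = 9*d*x + 2 = 2 + 9*d*x)
c = 410 (c = ((2 + 9*(-2)*(-5)) - 10)*5 = ((2 + 90) - 10)*5 = (92 - 10)*5 = 82*5 = 410)
c - 46 = 410 - 46 = 364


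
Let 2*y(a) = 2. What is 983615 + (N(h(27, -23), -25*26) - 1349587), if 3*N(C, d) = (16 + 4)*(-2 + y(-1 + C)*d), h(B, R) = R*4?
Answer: -1110956/3 ≈ -3.7032e+5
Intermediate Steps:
y(a) = 1 (y(a) = (1/2)*2 = 1)
h(B, R) = 4*R
N(C, d) = -40/3 + 20*d/3 (N(C, d) = ((16 + 4)*(-2 + 1*d))/3 = (20*(-2 + d))/3 = (-40 + 20*d)/3 = -40/3 + 20*d/3)
983615 + (N(h(27, -23), -25*26) - 1349587) = 983615 + ((-40/3 + 20*(-25*26)/3) - 1349587) = 983615 + ((-40/3 + (20/3)*(-650)) - 1349587) = 983615 + ((-40/3 - 13000/3) - 1349587) = 983615 + (-13040/3 - 1349587) = 983615 - 4061801/3 = -1110956/3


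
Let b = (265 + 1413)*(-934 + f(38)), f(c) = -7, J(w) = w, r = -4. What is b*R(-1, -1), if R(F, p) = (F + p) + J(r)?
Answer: 9473988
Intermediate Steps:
R(F, p) = -4 + F + p (R(F, p) = (F + p) - 4 = -4 + F + p)
b = -1578998 (b = (265 + 1413)*(-934 - 7) = 1678*(-941) = -1578998)
b*R(-1, -1) = -1578998*(-4 - 1 - 1) = -1578998*(-6) = 9473988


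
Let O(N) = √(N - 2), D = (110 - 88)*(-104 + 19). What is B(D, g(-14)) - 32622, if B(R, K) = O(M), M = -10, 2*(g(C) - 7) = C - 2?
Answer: -32622 + 2*I*√3 ≈ -32622.0 + 3.4641*I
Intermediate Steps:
g(C) = 6 + C/2 (g(C) = 7 + (C - 2)/2 = 7 + (-2 + C)/2 = 7 + (-1 + C/2) = 6 + C/2)
D = -1870 (D = 22*(-85) = -1870)
O(N) = √(-2 + N)
B(R, K) = 2*I*√3 (B(R, K) = √(-2 - 10) = √(-12) = 2*I*√3)
B(D, g(-14)) - 32622 = 2*I*√3 - 32622 = -32622 + 2*I*√3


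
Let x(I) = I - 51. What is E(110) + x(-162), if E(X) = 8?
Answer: -205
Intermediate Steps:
x(I) = -51 + I
E(110) + x(-162) = 8 + (-51 - 162) = 8 - 213 = -205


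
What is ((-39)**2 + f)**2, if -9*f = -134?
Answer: 191075329/81 ≈ 2.3590e+6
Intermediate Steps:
f = 134/9 (f = -1/9*(-134) = 134/9 ≈ 14.889)
((-39)**2 + f)**2 = ((-39)**2 + 134/9)**2 = (1521 + 134/9)**2 = (13823/9)**2 = 191075329/81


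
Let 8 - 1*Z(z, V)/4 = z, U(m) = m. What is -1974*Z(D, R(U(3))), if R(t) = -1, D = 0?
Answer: -63168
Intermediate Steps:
Z(z, V) = 32 - 4*z
-1974*Z(D, R(U(3))) = -1974*(32 - 4*0) = -1974*(32 + 0) = -1974*32 = -63168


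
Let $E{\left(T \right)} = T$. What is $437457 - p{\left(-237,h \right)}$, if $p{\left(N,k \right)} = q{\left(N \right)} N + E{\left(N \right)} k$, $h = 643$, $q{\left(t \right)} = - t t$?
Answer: $-12722205$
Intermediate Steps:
$q{\left(t \right)} = - t^{2}$
$p{\left(N,k \right)} = - N^{3} + N k$ ($p{\left(N,k \right)} = - N^{2} N + N k = - N^{3} + N k$)
$437457 - p{\left(-237,h \right)} = 437457 - - 237 \left(643 - \left(-237\right)^{2}\right) = 437457 - - 237 \left(643 - 56169\right) = 437457 - \left(-237\right) \left(-55526\right) = 437457 - 13159662 = -12722205$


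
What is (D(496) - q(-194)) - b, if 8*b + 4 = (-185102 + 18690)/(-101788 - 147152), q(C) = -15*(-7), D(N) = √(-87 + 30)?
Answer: -52070063/497880 + I*√57 ≈ -104.58 + 7.5498*I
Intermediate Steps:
D(N) = I*√57 (D(N) = √(-57) = I*√57)
q(C) = 105
b = -207337/497880 (b = -½ + ((-185102 + 18690)/(-101788 - 147152))/8 = -½ + (-166412/(-248940))/8 = -½ + (-166412*(-1/248940))/8 = -½ + (⅛)*(41603/62235) = -½ + 41603/497880 = -207337/497880 ≈ -0.41644)
(D(496) - q(-194)) - b = (I*√57 - 1*105) - 1*(-207337/497880) = (I*√57 - 105) + 207337/497880 = (-105 + I*√57) + 207337/497880 = -52070063/497880 + I*√57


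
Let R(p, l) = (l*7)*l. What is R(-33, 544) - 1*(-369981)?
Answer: 2441533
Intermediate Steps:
R(p, l) = 7*l² (R(p, l) = (7*l)*l = 7*l²)
R(-33, 544) - 1*(-369981) = 7*544² - 1*(-369981) = 7*295936 + 369981 = 2071552 + 369981 = 2441533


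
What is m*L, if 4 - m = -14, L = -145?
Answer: -2610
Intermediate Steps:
m = 18 (m = 4 - 1*(-14) = 4 + 14 = 18)
m*L = 18*(-145) = -2610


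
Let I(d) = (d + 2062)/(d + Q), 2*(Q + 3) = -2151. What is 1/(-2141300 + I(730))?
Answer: -697/1492491684 ≈ -4.6700e-7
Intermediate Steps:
Q = -2157/2 (Q = -3 + (1/2)*(-2151) = -3 - 2151/2 = -2157/2 ≈ -1078.5)
I(d) = (2062 + d)/(-2157/2 + d) (I(d) = (d + 2062)/(d - 2157/2) = (2062 + d)/(-2157/2 + d))
1/(-2141300 + I(730)) = 1/(-2141300 + 2*(2062 + 730)/(-2157 + 2*730)) = 1/(-2141300 + 2*2792/(-2157 + 1460)) = 1/(-2141300 + 2*2792/(-697)) = 1/(-2141300 + 2*(-1/697)*2792) = 1/(-2141300 - 5584/697) = 1/(-1492491684/697) = -697/1492491684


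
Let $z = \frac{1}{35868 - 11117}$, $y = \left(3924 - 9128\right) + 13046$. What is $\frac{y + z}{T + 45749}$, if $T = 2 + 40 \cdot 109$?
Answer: $\frac{194097343}{1240297361} \approx 0.15649$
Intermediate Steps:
$y = 7842$ ($y = -5204 + 13046 = 7842$)
$z = \frac{1}{24751} \approx 4.0402 \cdot 10^{-5}$
$T = 4362$ ($T = 2 + 4360 = 4362$)
$\frac{y + z}{T + 45749} = \frac{7842 + \frac{1}{24751}}{4362 + 45749} = \frac{194097343}{24751 \cdot 50111} = \frac{194097343}{24751} \cdot \frac{1}{50111} = \frac{194097343}{1240297361}$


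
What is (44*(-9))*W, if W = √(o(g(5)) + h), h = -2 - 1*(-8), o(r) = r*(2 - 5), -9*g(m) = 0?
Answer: -396*√6 ≈ -970.00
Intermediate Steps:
g(m) = 0 (g(m) = -⅑*0 = 0)
o(r) = -3*r (o(r) = r*(-3) = -3*r)
h = 6 (h = -2 + 8 = 6)
W = √6 (W = √(-3*0 + 6) = √(0 + 6) = √6 ≈ 2.4495)
(44*(-9))*W = (44*(-9))*√6 = -396*√6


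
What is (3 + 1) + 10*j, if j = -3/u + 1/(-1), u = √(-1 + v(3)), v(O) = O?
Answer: -6 - 15*√2 ≈ -27.213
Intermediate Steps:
u = √2 (u = √(-1 + 3) = √2 ≈ 1.4142)
j = -1 - 3*√2/2 (j = -3*√2/2 + 1/(-1) = -3*√2/2 + 1*(-1) = -3*√2/2 - 1 = -1 - 3*√2/2 ≈ -3.1213)
(3 + 1) + 10*j = (3 + 1) + 10*(-1 - 3*√2/2) = 4 + (-10 - 15*√2) = -6 - 15*√2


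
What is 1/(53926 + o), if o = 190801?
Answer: 1/244727 ≈ 4.0862e-6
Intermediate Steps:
1/(53926 + o) = 1/(53926 + 190801) = 1/244727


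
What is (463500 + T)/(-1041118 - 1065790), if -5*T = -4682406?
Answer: -3499953/5267270 ≈ -0.66447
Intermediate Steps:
T = 4682406/5 (T = -1/5*(-4682406) = 4682406/5 ≈ 9.3648e+5)
(463500 + T)/(-1041118 - 1065790) = (463500 + 4682406/5)/(-1041118 - 1065790) = (6999906/5)/(-2106908) = (6999906/5)*(-1/2106908) = -3499953/5267270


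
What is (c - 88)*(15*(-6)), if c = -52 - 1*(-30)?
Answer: 9900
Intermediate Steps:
c = -22 (c = -52 + 30 = -22)
(c - 88)*(15*(-6)) = (-22 - 88)*(15*(-6)) = -110*(-90) = 9900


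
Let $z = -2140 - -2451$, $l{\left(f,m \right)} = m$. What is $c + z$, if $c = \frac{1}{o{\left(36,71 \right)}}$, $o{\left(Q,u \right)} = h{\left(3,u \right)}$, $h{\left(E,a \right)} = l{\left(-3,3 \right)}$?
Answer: $\frac{934}{3} \approx 311.33$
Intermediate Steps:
$z = 311$ ($z = -2140 + 2451 = 311$)
$h{\left(E,a \right)} = 3$
$o{\left(Q,u \right)} = 3$
$c = \frac{1}{3} \approx 0.33333$
$c + z = \frac{1}{3} + 311 = \frac{934}{3}$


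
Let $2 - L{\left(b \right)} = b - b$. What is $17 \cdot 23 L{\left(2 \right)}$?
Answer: $782$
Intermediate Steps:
$L{\left(b \right)} = 2$ ($L{\left(b \right)} = 2 - \left(b - b\right) = 2 - 0 = 2 + 0 = 2$)
$17 \cdot 23 L{\left(2 \right)} = 17 \cdot 23 \cdot 2 = 391 \cdot 2 = 782$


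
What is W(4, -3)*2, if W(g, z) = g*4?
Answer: 32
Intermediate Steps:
W(g, z) = 4*g
W(4, -3)*2 = (4*4)*2 = 16*2 = 32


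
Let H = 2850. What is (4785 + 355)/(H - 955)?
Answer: 1028/379 ≈ 2.7124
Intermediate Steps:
(4785 + 355)/(H - 955) = (4785 + 355)/(2850 - 955) = 5140/1895 = 5140*(1/1895) = 1028/379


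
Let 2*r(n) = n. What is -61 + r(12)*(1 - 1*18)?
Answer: -163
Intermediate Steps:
r(n) = n/2
-61 + r(12)*(1 - 1*18) = -61 + ((1/2)*12)*(1 - 1*18) = -61 + 6*(1 - 18) = -61 + 6*(-17) = -61 - 102 = -163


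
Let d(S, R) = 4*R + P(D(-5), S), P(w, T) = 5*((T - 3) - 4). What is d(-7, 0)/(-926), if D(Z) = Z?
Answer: 35/463 ≈ 0.075594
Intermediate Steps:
P(w, T) = -35 + 5*T (P(w, T) = 5*((-3 + T) - 4) = 5*(-7 + T) = -35 + 5*T)
d(S, R) = -35 + 4*R + 5*S (d(S, R) = 4*R + (-35 + 5*S) = -35 + 4*R + 5*S)
d(-7, 0)/(-926) = (-35 + 4*0 + 5*(-7))/(-926) = (-35 + 0 - 35)*(-1/926) = -70*(-1/926) = 35/463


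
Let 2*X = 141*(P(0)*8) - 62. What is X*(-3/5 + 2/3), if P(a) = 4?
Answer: 445/3 ≈ 148.33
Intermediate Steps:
X = 2225 (X = (141*(4*8) - 62)/2 = (141*32 - 62)/2 = (4512 - 62)/2 = (1/2)*4450 = 2225)
X*(-3/5 + 2/3) = 2225*(-3/5 + 2/3) = 2225*(1/15) = 445/3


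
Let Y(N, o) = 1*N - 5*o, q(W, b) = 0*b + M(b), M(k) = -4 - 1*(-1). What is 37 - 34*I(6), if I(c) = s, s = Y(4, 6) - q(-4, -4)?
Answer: 819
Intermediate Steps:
M(k) = -3 (M(k) = -4 + 1 = -3)
q(W, b) = -3 (q(W, b) = 0*b - 3 = 0 - 3 = -3)
Y(N, o) = N - 5*o
s = -23 (s = (4 - 5*6) - 1*(-3) = (4 - 30) + 3 = -26 + 3 = -23)
I(c) = -23
37 - 34*I(6) = 37 - 34*(-23) = 37 + 782 = 819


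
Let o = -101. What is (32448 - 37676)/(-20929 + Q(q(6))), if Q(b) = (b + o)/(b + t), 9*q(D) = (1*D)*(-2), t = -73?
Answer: 291461/1166715 ≈ 0.24981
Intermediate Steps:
q(D) = -2*D/9 (q(D) = ((1*D)*(-2))/9 = (D*(-2))/9 = (-2*D)/9 = -2*D/9)
Q(b) = (-101 + b)/(-73 + b) (Q(b) = (b - 101)/(b - 73) = (-101 + b)/(-73 + b))
(32448 - 37676)/(-20929 + Q(q(6))) = (32448 - 37676)/(-20929 + (-101 - 2/9*6)/(-73 - 2/9*6)) = -5228/(-20929 + (-101 - 4/3)/(-73 - 4/3)) = -5228/(-20929 - 307/3/(-223/3)) = -5228/(-20929 - 3/223*(-307/3)) = -5228/(-20929 + 307/223) = -5228/(-4666860/223) = -5228*(-223/4666860) = 291461/1166715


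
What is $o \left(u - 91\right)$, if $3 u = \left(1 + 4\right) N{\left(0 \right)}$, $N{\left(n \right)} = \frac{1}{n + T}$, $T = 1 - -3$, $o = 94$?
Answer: $- \frac{51089}{6} \approx -8514.8$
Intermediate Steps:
$T = 4$ ($T = 1 + 3 = 4$)
$N{\left(n \right)} = \frac{1}{4 + n}$ ($N{\left(n \right)} = \frac{1}{n + 4} = \frac{1}{4 + n}$)
$u = \frac{5}{12}$ ($u = \frac{\left(1 + 4\right) \frac{1}{4 + 0}}{3} = \frac{5 \cdot \frac{1}{4}}{3} = \frac{1}{3} \cdot \frac{5}{4} = \frac{5}{12} \approx 0.41667$)
$o \left(u - 91\right) = 94 \left(\frac{5}{12} - 91\right) = 94 \left(- \frac{1087}{12}\right) = - \frac{51089}{6}$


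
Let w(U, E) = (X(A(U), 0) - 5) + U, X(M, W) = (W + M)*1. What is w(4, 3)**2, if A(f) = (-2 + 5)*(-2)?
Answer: 49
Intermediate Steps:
A(f) = -6 (A(f) = 3*(-2) = -6)
X(M, W) = M + W (X(M, W) = (M + W)*1 = M + W)
w(U, E) = -11 + U (w(U, E) = ((-6 + 0) - 5) + U = (-6 - 5) + U = -11 + U)
w(4, 3)**2 = (-11 + 4)**2 = (-7)**2 = 49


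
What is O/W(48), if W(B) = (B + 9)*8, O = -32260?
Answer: -8065/114 ≈ -70.746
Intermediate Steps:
W(B) = 72 + 8*B (W(B) = (9 + B)*8 = 72 + 8*B)
O/W(48) = -32260/(72 + 8*48) = -32260/(72 + 384) = -32260/456 = -32260*1/456 = -8065/114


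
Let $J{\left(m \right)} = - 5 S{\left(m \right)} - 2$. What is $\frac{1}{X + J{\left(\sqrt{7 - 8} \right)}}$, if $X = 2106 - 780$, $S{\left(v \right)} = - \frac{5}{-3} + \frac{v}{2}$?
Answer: $\frac{47364}{62315461} + \frac{90 i}{62315461} \approx 0.00076007 + 1.4443 \cdot 10^{-6} i$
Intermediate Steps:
$S{\left(v \right)} = \frac{5}{3} + \frac{v}{2}$ ($S{\left(v \right)} = \left(-5\right) \left(- \frac{1}{3}\right) + v \frac{1}{2} = \frac{5}{3} + \frac{v}{2}$)
$J{\left(m \right)} = - \frac{31}{3} - \frac{5 m}{2}$ ($J{\left(m \right)} = - 5 \left(\frac{5}{3} + \frac{m}{2}\right) - 2 = \left(- \frac{25}{3} - \frac{5 m}{2}\right) - 2 = - \frac{31}{3} - \frac{5 m}{2}$)
$X = 1326$ ($X = 2106 - 780 = 1326$)
$\frac{1}{X + J{\left(\sqrt{7 - 8} \right)}} = \frac{1}{1326 - \left(\frac{31}{3} + \frac{5 \sqrt{7 - 8}}{2}\right)} = \frac{1}{1326 - \left(\frac{31}{3} + \frac{5 \sqrt{-1}}{2}\right)} = \frac{1}{1326 - \left(\frac{31}{3} + \frac{5 i}{2}\right)} = \frac{1}{\frac{3947}{3} - \frac{5 i}{2}} = \frac{36 \left(\frac{3947}{3} + \frac{5 i}{2}\right)}{62315461}$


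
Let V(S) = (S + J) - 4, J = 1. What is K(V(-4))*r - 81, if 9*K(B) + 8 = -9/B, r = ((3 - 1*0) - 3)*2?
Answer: -81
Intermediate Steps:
r = 0 (r = ((3 + 0) - 3)*2 = (3 - 3)*2 = 0*2 = 0)
V(S) = -3 + S (V(S) = (S + 1) - 4 = (1 + S) - 4 = -3 + S)
K(B) = -8/9 - 1/B (K(B) = -8/9 + (-9/B)/9 = -8/9 - 1/B)
K(V(-4))*r - 81 = (-8/9 - 1/(-3 - 4))*0 - 81 = (-8/9 - 1/(-7))*0 - 81 = (-8/9 - 1*(-⅐))*0 - 81 = (-8/9 + ⅐)*0 - 81 = -47/63*0 - 81 = 0 - 81 = -81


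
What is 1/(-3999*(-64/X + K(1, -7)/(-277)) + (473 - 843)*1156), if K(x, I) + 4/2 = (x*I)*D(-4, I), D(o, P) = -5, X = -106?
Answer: -14681/6307810205 ≈ -2.3274e-6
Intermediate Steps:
K(x, I) = -2 - 5*I*x (K(x, I) = -2 + (x*I)*(-5) = -2 + (I*x)*(-5) = -2 - 5*I*x)
1/(-3999*(-64/X + K(1, -7)/(-277)) + (473 - 843)*1156) = 1/(-3999*(-64/(-106) + (-2 - 5*(-7)*1)/(-277)) + (473 - 843)*1156) = 1/(-3999*(-64*(-1/106) + (-2 + 35)*(-1/277)) - 370*1156) = 1/(-3999*(32/53 + 33*(-1/277)) - 427720) = 1/(-3999*(32/53 - 33/277) - 427720) = 1/(-3999*7115/14681 - 427720) = 1/(-28452885/14681 - 427720) = 1/(-6307810205/14681) = -14681/6307810205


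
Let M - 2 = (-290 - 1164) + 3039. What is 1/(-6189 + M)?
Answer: -1/4602 ≈ -0.00021730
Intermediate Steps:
M = 1587 (M = 2 + ((-290 - 1164) + 3039) = 2 + (-1454 + 3039) = 2 + 1585 = 1587)
1/(-6189 + M) = 1/(-6189 + 1587) = 1/(-4602) = -1/4602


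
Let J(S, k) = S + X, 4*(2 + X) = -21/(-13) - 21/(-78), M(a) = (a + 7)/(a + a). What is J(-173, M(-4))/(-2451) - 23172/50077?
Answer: -4997687861/12764827608 ≈ -0.39152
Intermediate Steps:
M(a) = (7 + a)/(2*a) (M(a) = (7 + a)/((2*a)) = (7 + a)*(1/(2*a)) = (7 + a)/(2*a))
X = -159/104 (X = -2 + (-21/(-13) - 21/(-78))/4 = -2 + (-21*(-1/13) - 21*(-1/78))/4 = -2 + (21/13 + 7/26)/4 = -2 + (¼)*(49/26) = -2 + 49/104 = -159/104 ≈ -1.5288)
J(S, k) = -159/104 + S (J(S, k) = S - 159/104 = -159/104 + S)
J(-173, M(-4))/(-2451) - 23172/50077 = (-159/104 - 173)/(-2451) - 23172/50077 = -18151/104*(-1/2451) - 23172*1/50077 = 18151/254904 - 23172/50077 = -4997687861/12764827608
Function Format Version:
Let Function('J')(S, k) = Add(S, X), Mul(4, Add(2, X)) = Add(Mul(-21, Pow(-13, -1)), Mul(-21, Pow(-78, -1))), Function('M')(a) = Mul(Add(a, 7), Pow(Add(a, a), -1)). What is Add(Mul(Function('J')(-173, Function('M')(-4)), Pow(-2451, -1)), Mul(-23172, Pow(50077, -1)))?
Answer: Rational(-4997687861, 12764827608) ≈ -0.39152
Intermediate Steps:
Function('M')(a) = Mul(Rational(1, 2), Pow(a, -1), Add(7, a)) (Function('M')(a) = Mul(Add(7, a), Pow(Mul(2, a), -1)) = Mul(Add(7, a), Mul(Rational(1, 2), Pow(a, -1))) = Mul(Rational(1, 2), Pow(a, -1), Add(7, a)))
X = Rational(-159, 104) (X = Add(-2, Mul(Rational(1, 4), Add(Mul(-21, Pow(-13, -1)), Mul(-21, Pow(-78, -1))))) = Add(-2, Mul(Rational(1, 4), Add(Mul(-21, Rational(-1, 13)), Mul(-21, Rational(-1, 78))))) = Add(-2, Mul(Rational(1, 4), Add(Rational(21, 13), Rational(7, 26)))) = Add(-2, Mul(Rational(1, 4), Rational(49, 26))) = Add(-2, Rational(49, 104)) = Rational(-159, 104) ≈ -1.5288)
Function('J')(S, k) = Add(Rational(-159, 104), S) (Function('J')(S, k) = Add(S, Rational(-159, 104)) = Add(Rational(-159, 104), S))
Add(Mul(Function('J')(-173, Function('M')(-4)), Pow(-2451, -1)), Mul(-23172, Pow(50077, -1))) = Add(Mul(Add(Rational(-159, 104), -173), Pow(-2451, -1)), Mul(-23172, Pow(50077, -1))) = Add(Mul(Rational(-18151, 104), Rational(-1, 2451)), Mul(-23172, Rational(1, 50077))) = Add(Rational(18151, 254904), Rational(-23172, 50077)) = Rational(-4997687861, 12764827608)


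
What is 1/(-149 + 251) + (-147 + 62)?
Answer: -8669/102 ≈ -84.990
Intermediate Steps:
1/(-149 + 251) + (-147 + 62) = 1/102 - 85 = -8669/102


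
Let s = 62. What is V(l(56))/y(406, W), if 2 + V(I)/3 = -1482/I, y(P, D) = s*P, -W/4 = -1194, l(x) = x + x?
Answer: -2559/1409632 ≈ -0.0018154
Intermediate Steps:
l(x) = 2*x
W = 4776 (W = -4*(-1194) = 4776)
y(P, D) = 62*P
V(I) = -6 - 4446/I (V(I) = -6 + 3*(-1482/I) = -6 - 4446/I)
V(l(56))/y(406, W) = (-6 - 4446/(2*56))/((62*406)) = (-6 - 4446/112)/25172 = (-6 - 4446*1/112)*(1/25172) = (-6 - 2223/56)*(1/25172) = -2559/56*1/25172 = -2559/1409632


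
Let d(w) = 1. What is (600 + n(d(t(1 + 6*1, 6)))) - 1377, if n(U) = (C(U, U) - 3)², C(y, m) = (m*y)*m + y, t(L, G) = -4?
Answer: -776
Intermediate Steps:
C(y, m) = y + y*m² (C(y, m) = y*m² + y = y + y*m²)
n(U) = (-3 + U*(1 + U²))² (n(U) = (U*(1 + U²) - 3)² = (-3 + U*(1 + U²))²)
(600 + n(d(t(1 + 6*1, 6)))) - 1377 = (600 + (-3 + 1 + 1³)²) - 1377 = (600 + (-3 + 1 + 1)²) - 1377 = (600 + (-1)²) - 1377 = (600 + 1) - 1377 = 601 - 1377 = -776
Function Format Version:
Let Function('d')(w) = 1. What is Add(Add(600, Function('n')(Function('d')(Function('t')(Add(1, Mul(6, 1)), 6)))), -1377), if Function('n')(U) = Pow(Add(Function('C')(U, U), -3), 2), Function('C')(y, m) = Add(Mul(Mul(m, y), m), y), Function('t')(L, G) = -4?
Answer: -776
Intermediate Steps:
Function('C')(y, m) = Add(y, Mul(y, Pow(m, 2))) (Function('C')(y, m) = Add(Mul(y, Pow(m, 2)), y) = Add(y, Mul(y, Pow(m, 2))))
Function('n')(U) = Pow(Add(-3, Mul(U, Add(1, Pow(U, 2)))), 2) (Function('n')(U) = Pow(Add(Mul(U, Add(1, Pow(U, 2))), -3), 2) = Pow(Add(-3, Mul(U, Add(1, Pow(U, 2)))), 2))
Add(Add(600, Function('n')(Function('d')(Function('t')(Add(1, Mul(6, 1)), 6)))), -1377) = Add(Add(600, Pow(Add(-3, 1, Pow(1, 3)), 2)), -1377) = Add(Add(600, Pow(Add(-3, 1, 1), 2)), -1377) = Add(Add(600, Pow(-1, 2)), -1377) = Add(Add(600, 1), -1377) = Add(601, -1377) = -776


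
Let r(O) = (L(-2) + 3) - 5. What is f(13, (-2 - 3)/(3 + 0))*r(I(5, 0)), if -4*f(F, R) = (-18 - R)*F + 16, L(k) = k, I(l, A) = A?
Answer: -589/3 ≈ -196.33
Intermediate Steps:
f(F, R) = -4 - F*(-18 - R)/4 (f(F, R) = -((-18 - R)*F + 16)/4 = -(F*(-18 - R) + 16)/4 = -(16 + F*(-18 - R))/4 = -4 - F*(-18 - R)/4)
r(O) = -4 (r(O) = (-2 + 3) - 5 = 1 - 5 = -4)
f(13, (-2 - 3)/(3 + 0))*r(I(5, 0)) = (-4 + (9/2)*13 + (¼)*13*((-2 - 3)/(3 + 0)))*(-4) = (-4 + 117/2 + (¼)*13*(-5/3))*(-4) = (-4 + 117/2 - 65/12)*(-4) = (589/12)*(-4) = -589/3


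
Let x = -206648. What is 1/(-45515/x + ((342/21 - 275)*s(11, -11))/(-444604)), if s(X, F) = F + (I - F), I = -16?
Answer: 160783922936/33916306243 ≈ 4.7406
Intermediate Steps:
s(X, F) = -16 (s(X, F) = F + (-16 - F) = -16)
1/(-45515/x + ((342/21 - 275)*s(11, -11))/(-444604)) = 1/(-45515/(-206648) + ((342/21 - 275)*(-16))/(-444604)) = 1/(-45515*(-1/206648) + ((342*(1/21) - 275)*(-16))*(-1/444604)) = 1/(45515/206648 + ((114/7 - 275)*(-16))*(-1/444604)) = 1/(45515/206648 - 1811/7*(-16)*(-1/444604)) = 1/(45515/206648 + (28976/7)*(-1/444604)) = 1/(45515/206648 - 7244/778057) = 1/(33916306243/160783922936) = 160783922936/33916306243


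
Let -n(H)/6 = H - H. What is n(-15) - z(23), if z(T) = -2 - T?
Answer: 25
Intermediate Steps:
n(H) = 0 (n(H) = -6*(H - H) = -6*0 = 0)
n(-15) - z(23) = 0 - (-2 - 1*23) = 0 - (-2 - 23) = 0 - 1*(-25) = 0 + 25 = 25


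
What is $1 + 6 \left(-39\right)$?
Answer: $-233$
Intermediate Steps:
$1 + 6 \left(-39\right) = 1 - 234 = -233$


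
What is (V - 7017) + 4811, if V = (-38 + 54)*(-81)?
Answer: -3502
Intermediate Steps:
V = -1296 (V = 16*(-81) = -1296)
(V - 7017) + 4811 = (-1296 - 7017) + 4811 = -8313 + 4811 = -3502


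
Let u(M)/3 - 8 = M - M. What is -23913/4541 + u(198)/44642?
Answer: -533707581/101359661 ≈ -5.2655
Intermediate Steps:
u(M) = 24 (u(M) = 24 + 3*(M - M) = 24 + 3*0 = 24 + 0 = 24)
-23913/4541 + u(198)/44642 = -23913/4541 + 24/44642 = -23913*1/4541 + 24*(1/44642) = -23913/4541 + 12/22321 = -533707581/101359661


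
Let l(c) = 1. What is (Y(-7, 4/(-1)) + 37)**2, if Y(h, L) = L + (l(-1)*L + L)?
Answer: 625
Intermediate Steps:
Y(h, L) = 3*L (Y(h, L) = L + (1*L + L) = L + (L + L) = L + 2*L = 3*L)
(Y(-7, 4/(-1)) + 37)**2 = (3*(4/(-1)) + 37)**2 = (3*(4*(-1)) + 37)**2 = (3*(-4) + 37)**2 = (-12 + 37)**2 = 25**2 = 625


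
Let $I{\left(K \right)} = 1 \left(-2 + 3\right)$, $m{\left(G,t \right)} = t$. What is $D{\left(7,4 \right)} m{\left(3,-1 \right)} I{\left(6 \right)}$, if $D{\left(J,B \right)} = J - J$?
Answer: $0$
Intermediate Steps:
$D{\left(J,B \right)} = 0$
$I{\left(K \right)} = 1$ ($I{\left(K \right)} = 1 \cdot 1 = 1$)
$D{\left(7,4 \right)} m{\left(3,-1 \right)} I{\left(6 \right)} = 0 \left(-1\right) 1 = 0 \cdot 1 = 0$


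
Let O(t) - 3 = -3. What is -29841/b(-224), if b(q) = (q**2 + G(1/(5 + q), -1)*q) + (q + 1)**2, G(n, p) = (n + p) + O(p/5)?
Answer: -6535179/21928475 ≈ -0.29802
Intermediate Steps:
O(t) = 0 (O(t) = 3 - 3 = 0)
G(n, p) = n + p (G(n, p) = (n + p) + 0 = n + p)
b(q) = q**2 + (1 + q)**2 + q*(-1 + 1/(5 + q)) (b(q) = (q**2 + (1/(5 + q) - 1)*q) + (q + 1)**2 = (q**2 + (-1 + 1/(5 + q))*q) + (1 + q)**2 = (q**2 + q*(-1 + 1/(5 + q))) + (1 + q)**2 = q**2 + (1 + q)**2 + q*(-1 + 1/(5 + q)))
-29841/b(-224) = -29841*(5 - 224)/(5 + 2*(-224)**3 + 7*(-224) + 11*(-224)**2) = -29841*(-219/(5 + 2*(-11239424) - 1568 + 11*50176)) = -29841*(-219/(5 - 22478848 - 1568 + 551936)) = -29841/((-1/219*(-21928475))) = -29841/21928475/219 = -29841*219/21928475 = -6535179/21928475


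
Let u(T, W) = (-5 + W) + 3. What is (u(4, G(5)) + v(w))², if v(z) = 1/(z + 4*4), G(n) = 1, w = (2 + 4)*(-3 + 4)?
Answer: 441/484 ≈ 0.91116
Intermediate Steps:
w = 6 (w = 6*1 = 6)
u(T, W) = -2 + W
v(z) = 1/(16 + z) (v(z) = 1/(z + 16) = 1/(16 + z))
(u(4, G(5)) + v(w))² = ((-2 + 1) + 1/(16 + 6))² = (-1 + 1/22)² = (-21/22)² = 441/484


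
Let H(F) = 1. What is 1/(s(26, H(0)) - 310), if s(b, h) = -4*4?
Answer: -1/326 ≈ -0.0030675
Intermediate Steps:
s(b, h) = -16
1/(s(26, H(0)) - 310) = 1/(-16 - 310) = 1/(-326) = -1/326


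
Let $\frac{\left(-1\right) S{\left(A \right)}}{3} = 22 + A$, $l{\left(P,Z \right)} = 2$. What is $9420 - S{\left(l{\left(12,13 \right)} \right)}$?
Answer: $9492$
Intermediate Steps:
$S{\left(A \right)} = -66 - 3 A$ ($S{\left(A \right)} = - 3 \left(22 + A\right) = -66 - 3 A$)
$9420 - S{\left(l{\left(12,13 \right)} \right)} = 9420 - \left(-66 - 6\right) = 9420 - -72 = 9420 + 72 = 9492$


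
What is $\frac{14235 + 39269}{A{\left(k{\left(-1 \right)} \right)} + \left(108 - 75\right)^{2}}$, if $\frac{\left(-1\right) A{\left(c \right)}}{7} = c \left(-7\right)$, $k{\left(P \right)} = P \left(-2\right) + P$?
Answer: $\frac{26752}{569} \approx 47.016$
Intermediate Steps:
$k{\left(P \right)} = - P$ ($k{\left(P \right)} = - 2 P + P = - P$)
$A{\left(c \right)} = 49 c$ ($A{\left(c \right)} = - 7 c \left(-7\right) = - 7 \left(- 7 c\right) = 49 c$)
$\frac{14235 + 39269}{A{\left(k{\left(-1 \right)} \right)} + \left(108 - 75\right)^{2}} = \frac{14235 + 39269}{49 \left(\left(-1\right) \left(-1\right)\right) + \left(108 - 75\right)^{2}} = \frac{53504}{49 \cdot 1 + 33^{2}} = \frac{53504}{49 + 1089} = \frac{53504}{1138} = 53504 \cdot \frac{1}{1138} = \frac{26752}{569}$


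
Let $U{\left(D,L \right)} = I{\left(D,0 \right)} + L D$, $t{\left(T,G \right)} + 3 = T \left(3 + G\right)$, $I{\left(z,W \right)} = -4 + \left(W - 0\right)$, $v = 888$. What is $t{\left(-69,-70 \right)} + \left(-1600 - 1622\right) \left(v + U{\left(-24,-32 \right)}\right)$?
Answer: $-5318124$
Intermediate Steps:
$I{\left(z,W \right)} = -4 + W$ ($I{\left(z,W \right)} = -4 + \left(W + 0\right) = -4 + W$)
$t{\left(T,G \right)} = -3 + T \left(3 + G\right)$
$U{\left(D,L \right)} = -4 + D L$ ($U{\left(D,L \right)} = \left(-4 + 0\right) + L D = -4 + D L$)
$t{\left(-69,-70 \right)} + \left(-1600 - 1622\right) \left(v + U{\left(-24,-32 \right)}\right) = \left(-3 + 3 \left(-69\right) - -4830\right) + \left(-1600 - 1622\right) \left(888 - -764\right) = \left(-3 - 207 + 4830\right) - 3222 \left(888 + \left(-4 + 768\right)\right) = 4620 - 3222 \left(888 + 764\right) = 4620 - 5322744 = -5318124$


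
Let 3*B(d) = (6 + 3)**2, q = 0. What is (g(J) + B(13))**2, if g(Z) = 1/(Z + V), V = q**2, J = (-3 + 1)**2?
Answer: 11881/16 ≈ 742.56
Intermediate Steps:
J = 4 (J = (-2)**2 = 4)
V = 0 (V = 0**2 = 0)
g(Z) = 1/Z (g(Z) = 1/(Z + 0) = 1/Z)
B(d) = 27 (B(d) = (6 + 3)**2/3 = (1/3)*9**2 = (1/3)*81 = 27)
(g(J) + B(13))**2 = (1/4 + 27)**2 = (109/4)**2 = 11881/16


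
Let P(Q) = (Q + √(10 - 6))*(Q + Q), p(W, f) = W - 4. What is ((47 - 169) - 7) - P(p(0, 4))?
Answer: -145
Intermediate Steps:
p(W, f) = -4 + W
P(Q) = 2*Q*(2 + Q) (P(Q) = (Q + √4)*(2*Q) = (Q + 2)*(2*Q) = (2 + Q)*(2*Q) = 2*Q*(2 + Q))
((47 - 169) - 7) - P(p(0, 4)) = ((47 - 169) - 7) - 2*(-4 + 0)*(2 + (-4 + 0)) = (-122 - 7) - 2*(-4)*(2 - 4) = -129 - 2*(-4)*(-2) = -129 - 1*16 = -129 - 16 = -145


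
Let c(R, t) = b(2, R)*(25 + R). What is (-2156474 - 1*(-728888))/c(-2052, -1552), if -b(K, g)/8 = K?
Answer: -713793/16216 ≈ -44.018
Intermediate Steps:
b(K, g) = -8*K
c(R, t) = -400 - 16*R (c(R, t) = (-8*2)*(25 + R) = -16*(25 + R) = -400 - 16*R)
(-2156474 - 1*(-728888))/c(-2052, -1552) = (-2156474 - 1*(-728888))/(-400 - 16*(-2052)) = (-2156474 + 728888)/(-400 + 32832) = -1427586/32432 = -1427586*1/32432 = -713793/16216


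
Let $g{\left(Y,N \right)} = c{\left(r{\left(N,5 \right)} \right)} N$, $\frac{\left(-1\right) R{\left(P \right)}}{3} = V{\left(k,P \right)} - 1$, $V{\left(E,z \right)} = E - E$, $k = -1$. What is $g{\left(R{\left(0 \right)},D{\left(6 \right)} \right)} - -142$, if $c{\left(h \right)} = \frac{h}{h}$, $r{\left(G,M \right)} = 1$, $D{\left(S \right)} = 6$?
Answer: $148$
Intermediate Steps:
$V{\left(E,z \right)} = 0$
$c{\left(h \right)} = 1$
$R{\left(P \right)} = 3$ ($R{\left(P \right)} = - 3 \left(0 - 1\right) = \left(-3\right) \left(-1\right) = 3$)
$g{\left(Y,N \right)} = N$ ($g{\left(Y,N \right)} = 1 N = N$)
$g{\left(R{\left(0 \right)},D{\left(6 \right)} \right)} - -142 = 6 - -142 = 6 + 142 = 148$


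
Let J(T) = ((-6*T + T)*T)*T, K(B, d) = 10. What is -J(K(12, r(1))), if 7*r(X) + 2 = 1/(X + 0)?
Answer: 5000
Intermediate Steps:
r(X) = -2/7 + 1/(7*X) (r(X) = -2/7 + 1/(7*(X + 0)) = -2/7 + 1/(7*X))
J(T) = -5*T**3 (J(T) = ((-5*T)*T)*T = (-5*T**2)*T = -5*T**3)
-J(K(12, r(1))) = -(-5)*10**3 = -(-5)*1000 = -1*(-5000) = 5000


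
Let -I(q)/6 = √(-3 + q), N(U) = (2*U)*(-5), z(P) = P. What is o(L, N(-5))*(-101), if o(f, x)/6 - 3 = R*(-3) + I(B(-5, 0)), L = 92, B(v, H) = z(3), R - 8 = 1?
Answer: 14544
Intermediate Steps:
R = 9 (R = 8 + 1 = 9)
B(v, H) = 3
N(U) = -10*U
I(q) = -6*√(-3 + q)
o(f, x) = -144 (o(f, x) = 18 + 6*(9*(-3) - 6*√(-3 + 3)) = 18 + 6*(-27 - 6*√0) = 18 + 6*(-27 - 6*0) = 18 + 6*(-27 + 0) = 18 + 6*(-27) = 18 - 162 = -144)
o(L, N(-5))*(-101) = -144*(-101) = 14544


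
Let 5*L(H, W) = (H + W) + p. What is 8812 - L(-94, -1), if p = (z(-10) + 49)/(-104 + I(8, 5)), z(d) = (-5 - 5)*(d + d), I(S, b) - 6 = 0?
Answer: 4327439/490 ≈ 8831.5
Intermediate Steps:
I(S, b) = 6 (I(S, b) = 6 + 0 = 6)
z(d) = -20*d
p = -249/98 (p = (-20*(-10) + 49)/(-104 + 6) = (200 + 49)/(-98) = 249*(-1/98) = -249/98 ≈ -2.5408)
L(H, W) = -249/490 + H/5 + W/5 (L(H, W) = ((H + W) - 249/98)/5 = (-249/98 + H + W)/5 = -249/490 + H/5 + W/5)
8812 - L(-94, -1) = 8812 - (-249/490 + (⅕)*(-94) + (⅕)*(-1)) = 8812 - (-249/490 - 94/5 - ⅕) = 8812 - 1*(-9559/490) = 8812 + 9559/490 = 4327439/490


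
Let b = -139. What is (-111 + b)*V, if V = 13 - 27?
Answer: 3500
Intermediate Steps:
V = -14
(-111 + b)*V = (-111 - 139)*(-14) = -250*(-14) = 3500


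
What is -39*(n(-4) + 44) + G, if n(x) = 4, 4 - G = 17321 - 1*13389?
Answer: -5800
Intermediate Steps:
G = -3928 (G = 4 - (17321 - 1*13389) = 4 - (17321 - 13389) = 4 - 1*3932 = 4 - 3932 = -3928)
-39*(n(-4) + 44) + G = -39*(4 + 44) - 3928 = -39*48 - 3928 = -1872 - 3928 = -5800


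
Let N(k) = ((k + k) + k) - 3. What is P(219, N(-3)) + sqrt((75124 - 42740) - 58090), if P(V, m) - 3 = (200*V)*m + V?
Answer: -525378 + I*sqrt(25706) ≈ -5.2538e+5 + 160.33*I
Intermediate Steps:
N(k) = -3 + 3*k (N(k) = (2*k + k) - 3 = 3*k - 3 = -3 + 3*k)
P(V, m) = 3 + V + 200*V*m (P(V, m) = 3 + ((200*V)*m + V) = 3 + (200*V*m + V) = 3 + (V + 200*V*m) = 3 + V + 200*V*m)
P(219, N(-3)) + sqrt((75124 - 42740) - 58090) = (3 + 219 + 200*219*(-3 + 3*(-3))) + sqrt((75124 - 42740) - 58090) = (3 + 219 + 200*219*(-3 - 9)) + sqrt(32384 - 58090) = (3 + 219 + 200*219*(-12)) + sqrt(-25706) = (3 + 219 - 525600) + I*sqrt(25706) = -525378 + I*sqrt(25706)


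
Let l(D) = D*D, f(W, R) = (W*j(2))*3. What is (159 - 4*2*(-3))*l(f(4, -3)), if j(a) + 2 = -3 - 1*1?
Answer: 948672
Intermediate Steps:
j(a) = -6 (j(a) = -2 + (-3 - 1*1) = -2 + (-3 - 1) = -2 - 4 = -6)
f(W, R) = -18*W (f(W, R) = (W*(-6))*3 = -6*W*3 = -18*W)
l(D) = D²
(159 - 4*2*(-3))*l(f(4, -3)) = (159 - 4*2*(-3))*(-18*4)² = (159 - 8*(-3))*(-72)² = (159 + 24)*5184 = 183*5184 = 948672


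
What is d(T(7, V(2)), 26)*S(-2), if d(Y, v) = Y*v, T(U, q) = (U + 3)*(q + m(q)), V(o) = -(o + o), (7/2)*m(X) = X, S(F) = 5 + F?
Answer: -28080/7 ≈ -4011.4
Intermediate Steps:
m(X) = 2*X/7
V(o) = -2*o
T(U, q) = 9*q*(3 + U)/7 (T(U, q) = (U + 3)*(q + 2*q/7) = (3 + U)*(9*q/7) = 9*q*(3 + U)/7)
d(T(7, V(2)), 26)*S(-2) = ((9*(-2*2)*(3 + 7)/7)*26)*(5 - 2) = (((9/7)*(-4)*10)*26)*3 = -360/7*26*3 = -9360/7*3 = -28080/7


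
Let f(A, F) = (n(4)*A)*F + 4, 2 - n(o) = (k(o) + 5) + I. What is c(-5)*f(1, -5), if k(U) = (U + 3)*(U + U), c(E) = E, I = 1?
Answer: -1520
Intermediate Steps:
k(U) = 2*U*(3 + U) (k(U) = (3 + U)*(2*U) = 2*U*(3 + U))
n(o) = -4 - 2*o*(3 + o) (n(o) = 2 - ((2*o*(3 + o) + 5) + 1) = 2 - ((5 + 2*o*(3 + o)) + 1) = 2 - (6 + 2*o*(3 + o)) = 2 + (-6 - 2*o*(3 + o)) = -4 - 2*o*(3 + o))
f(A, F) = 4 - 60*A*F (f(A, F) = ((-4 - 2*4*(3 + 4))*A)*F + 4 = ((-4 - 2*4*7)*A)*F + 4 = ((-4 - 56)*A)*F + 4 = (-60*A)*F + 4 = -60*A*F + 4 = 4 - 60*A*F)
c(-5)*f(1, -5) = -5*(4 - 60*1*(-5)) = -5*(4 + 300) = -5*304 = -1520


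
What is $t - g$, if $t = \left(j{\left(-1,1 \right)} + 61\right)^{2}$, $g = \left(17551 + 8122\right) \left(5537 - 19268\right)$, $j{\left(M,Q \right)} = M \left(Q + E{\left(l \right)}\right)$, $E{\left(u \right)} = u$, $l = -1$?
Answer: $352519684$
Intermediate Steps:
$j{\left(M,Q \right)} = M \left(-1 + Q\right)$ ($j{\left(M,Q \right)} = M \left(Q - 1\right) = M \left(-1 + Q\right)$)
$g = -352515963$ ($g = 25673 \left(-13731\right) = -352515963$)
$t = 3721$ ($t = \left(- (-1 + 1) + 61\right)^{2} = \left(\left(-1\right) 0 + 61\right)^{2} = \left(0 + 61\right)^{2} = 61^{2} = 3721$)
$t - g = 3721 - -352515963 = 3721 + 352515963 = 352519684$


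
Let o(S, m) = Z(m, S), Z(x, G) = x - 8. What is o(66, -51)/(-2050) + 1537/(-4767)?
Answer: -2869597/9772350 ≈ -0.29364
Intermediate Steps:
Z(x, G) = -8 + x
o(S, m) = -8 + m
o(66, -51)/(-2050) + 1537/(-4767) = (-8 - 51)/(-2050) + 1537/(-4767) = -59*(-1/2050) + 1537*(-1/4767) = 59/2050 - 1537/4767 = -2869597/9772350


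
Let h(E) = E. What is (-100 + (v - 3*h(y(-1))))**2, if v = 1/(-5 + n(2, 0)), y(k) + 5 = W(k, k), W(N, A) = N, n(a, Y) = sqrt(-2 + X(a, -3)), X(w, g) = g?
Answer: (67404*sqrt(5) + 135301*I)/(10*(sqrt(5) + 2*I)) ≈ 6751.4 + 12.249*I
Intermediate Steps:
n(a, Y) = I*sqrt(5) (n(a, Y) = sqrt(-2 - 3) = sqrt(-5) = I*sqrt(5))
y(k) = -5 + k
v = 1/(-5 + I*sqrt(5)) ≈ -0.16667 - 0.074536*I
(-100 + (v - 3*h(y(-1))))**2 = (-100 + ((-1/6 - I*sqrt(5)/30) - 3*(-5 - 1)))**2 = (-100 + ((-1/6 - I*sqrt(5)/30) - 3*(-6)))**2 = (-100 + ((-1/6 - I*sqrt(5)/30) + 18))**2 = (-100 + (107/6 - I*sqrt(5)/30))**2 = (-493/6 - I*sqrt(5)/30)**2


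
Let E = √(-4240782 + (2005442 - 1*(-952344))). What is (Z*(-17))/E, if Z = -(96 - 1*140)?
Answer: 34*I*√320749/29159 ≈ 0.66037*I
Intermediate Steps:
Z = 44 (Z = -(96 - 140) = -1*(-44) = 44)
E = 2*I*√320749 (E = √(-4240782 + (2005442 + 952344)) = √(-4240782 + 2957786) = √(-1282996) = 2*I*√320749 ≈ 1132.7*I)
(Z*(-17))/E = (44*(-17))/((2*I*√320749)) = -(-34)*I*√320749/29159 = 34*I*√320749/29159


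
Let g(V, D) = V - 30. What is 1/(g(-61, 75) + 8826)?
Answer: 1/8735 ≈ 0.00011448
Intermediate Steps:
g(V, D) = -30 + V
1/(g(-61, 75) + 8826) = 1/((-30 - 61) + 8826) = 1/(-91 + 8826) = 1/8735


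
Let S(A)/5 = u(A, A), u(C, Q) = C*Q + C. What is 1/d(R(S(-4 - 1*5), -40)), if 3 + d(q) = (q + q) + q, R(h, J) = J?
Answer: -1/123 ≈ -0.0081301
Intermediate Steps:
u(C, Q) = C + C*Q
S(A) = 5*A*(1 + A) (S(A) = 5*(A*(1 + A)) = 5*A*(1 + A))
d(q) = -3 + 3*q (d(q) = -3 + ((q + q) + q) = -3 + (2*q + q) = -3 + 3*q)
1/d(R(S(-4 - 1*5), -40)) = 1/(-3 + 3*(-40)) = 1/(-3 - 120) = 1/(-123) = -1/123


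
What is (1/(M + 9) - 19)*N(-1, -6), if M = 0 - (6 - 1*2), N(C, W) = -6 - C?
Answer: 94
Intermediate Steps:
M = -4 (M = 0 - (6 - 2) = 0 - 1*4 = 0 - 4 = -4)
(1/(M + 9) - 19)*N(-1, -6) = (1/(-4 + 9) - 19)*(-6 - 1*(-1)) = (1/5 - 19)*(-6 + 1) = (1/5 - 19)*(-5) = -94/5*(-5) = 94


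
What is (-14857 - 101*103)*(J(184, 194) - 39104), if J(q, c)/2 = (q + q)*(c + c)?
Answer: -6225680640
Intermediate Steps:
J(q, c) = 8*c*q (J(q, c) = 2*((q + q)*(c + c)) = 2*((2*q)*(2*c)) = 2*(4*c*q) = 8*c*q)
(-14857 - 101*103)*(J(184, 194) - 39104) = (-14857 - 101*103)*(8*194*184 - 39104) = (-14857 - 10403)*(285568 - 39104) = -25260*246464 = -6225680640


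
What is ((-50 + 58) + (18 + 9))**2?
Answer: 1225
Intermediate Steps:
((-50 + 58) + (18 + 9))**2 = (8 + 27)**2 = 35**2 = 1225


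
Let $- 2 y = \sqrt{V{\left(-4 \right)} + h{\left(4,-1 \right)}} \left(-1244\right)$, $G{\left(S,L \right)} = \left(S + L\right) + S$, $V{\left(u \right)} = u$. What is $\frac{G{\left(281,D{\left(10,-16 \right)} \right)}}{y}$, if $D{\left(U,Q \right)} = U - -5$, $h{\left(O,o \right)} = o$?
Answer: $- \frac{577 i \sqrt{5}}{3110} \approx - 0.41486 i$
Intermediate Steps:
$D{\left(U,Q \right)} = 5 + U$ ($D{\left(U,Q \right)} = U + 5 = 5 + U$)
$G{\left(S,L \right)} = L + 2 S$ ($G{\left(S,L \right)} = \left(L + S\right) + S = L + 2 S$)
$y = 622 i \sqrt{5}$ ($y = - \frac{\sqrt{-4 - 1} \left(-1244\right)}{2} = - \frac{\sqrt{-5} \left(-1244\right)}{2} = - \frac{i \sqrt{5} \left(-1244\right)}{2} = - \frac{\left(-1244\right) i \sqrt{5}}{2} = 622 i \sqrt{5} \approx 1390.8 i$)
$\frac{G{\left(281,D{\left(10,-16 \right)} \right)}}{y} = \frac{\left(5 + 10\right) + 2 \cdot 281}{622 i \sqrt{5}} = \left(15 + 562\right) \left(- \frac{i \sqrt{5}}{3110}\right) = 577 \left(- \frac{i \sqrt{5}}{3110}\right) = - \frac{577 i \sqrt{5}}{3110}$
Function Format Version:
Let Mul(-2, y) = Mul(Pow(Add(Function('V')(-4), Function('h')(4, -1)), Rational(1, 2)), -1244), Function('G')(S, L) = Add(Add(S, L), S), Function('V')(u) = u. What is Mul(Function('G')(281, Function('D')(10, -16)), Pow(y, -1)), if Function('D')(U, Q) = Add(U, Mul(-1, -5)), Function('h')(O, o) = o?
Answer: Mul(Rational(-577, 3110), I, Pow(5, Rational(1, 2))) ≈ Mul(-0.41486, I)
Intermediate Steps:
Function('D')(U, Q) = Add(5, U) (Function('D')(U, Q) = Add(U, 5) = Add(5, U))
Function('G')(S, L) = Add(L, Mul(2, S)) (Function('G')(S, L) = Add(Add(L, S), S) = Add(L, Mul(2, S)))
y = Mul(622, I, Pow(5, Rational(1, 2))) (y = Mul(Rational(-1, 2), Mul(Pow(Add(-4, -1), Rational(1, 2)), -1244)) = Mul(Rational(-1, 2), Mul(Pow(-5, Rational(1, 2)), -1244)) = Mul(Rational(-1, 2), Mul(Mul(I, Pow(5, Rational(1, 2))), -1244)) = Mul(Rational(-1, 2), Mul(-1244, I, Pow(5, Rational(1, 2)))) = Mul(622, I, Pow(5, Rational(1, 2))) ≈ Mul(1390.8, I))
Mul(Function('G')(281, Function('D')(10, -16)), Pow(y, -1)) = Mul(Add(Add(5, 10), Mul(2, 281)), Pow(Mul(622, I, Pow(5, Rational(1, 2))), -1)) = Mul(Add(15, 562), Mul(Rational(-1, 3110), I, Pow(5, Rational(1, 2)))) = Mul(577, Mul(Rational(-1, 3110), I, Pow(5, Rational(1, 2)))) = Mul(Rational(-577, 3110), I, Pow(5, Rational(1, 2)))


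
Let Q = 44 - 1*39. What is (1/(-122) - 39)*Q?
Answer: -23795/122 ≈ -195.04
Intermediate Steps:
Q = 5 (Q = 44 - 39 = 5)
(1/(-122) - 39)*Q = (1/(-122) - 39)*5 = (-1/122 - 39)*5 = -4759/122*5 = -23795/122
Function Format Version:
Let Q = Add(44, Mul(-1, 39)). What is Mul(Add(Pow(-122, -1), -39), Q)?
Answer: Rational(-23795, 122) ≈ -195.04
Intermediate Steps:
Q = 5 (Q = Add(44, -39) = 5)
Mul(Add(Pow(-122, -1), -39), Q) = Mul(Add(Pow(-122, -1), -39), 5) = Mul(Add(Rational(-1, 122), -39), 5) = Mul(Rational(-4759, 122), 5) = Rational(-23795, 122)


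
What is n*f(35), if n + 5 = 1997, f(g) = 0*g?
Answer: 0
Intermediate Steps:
f(g) = 0
n = 1992 (n = -5 + 1997 = 1992)
n*f(35) = 1992*0 = 0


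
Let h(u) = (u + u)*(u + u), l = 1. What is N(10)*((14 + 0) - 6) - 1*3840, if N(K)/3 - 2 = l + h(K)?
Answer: 5832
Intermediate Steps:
h(u) = 4*u**2 (h(u) = (2*u)*(2*u) = 4*u**2)
N(K) = 9 + 12*K**2 (N(K) = 6 + 3*(1 + 4*K**2) = 6 + (3 + 12*K**2) = 9 + 12*K**2)
N(10)*((14 + 0) - 6) - 1*3840 = (9 + 12*10**2)*((14 + 0) - 6) - 1*3840 = (9 + 12*100)*(14 - 6) - 3840 = (9 + 1200)*8 - 3840 = 1209*8 - 3840 = 9672 - 3840 = 5832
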